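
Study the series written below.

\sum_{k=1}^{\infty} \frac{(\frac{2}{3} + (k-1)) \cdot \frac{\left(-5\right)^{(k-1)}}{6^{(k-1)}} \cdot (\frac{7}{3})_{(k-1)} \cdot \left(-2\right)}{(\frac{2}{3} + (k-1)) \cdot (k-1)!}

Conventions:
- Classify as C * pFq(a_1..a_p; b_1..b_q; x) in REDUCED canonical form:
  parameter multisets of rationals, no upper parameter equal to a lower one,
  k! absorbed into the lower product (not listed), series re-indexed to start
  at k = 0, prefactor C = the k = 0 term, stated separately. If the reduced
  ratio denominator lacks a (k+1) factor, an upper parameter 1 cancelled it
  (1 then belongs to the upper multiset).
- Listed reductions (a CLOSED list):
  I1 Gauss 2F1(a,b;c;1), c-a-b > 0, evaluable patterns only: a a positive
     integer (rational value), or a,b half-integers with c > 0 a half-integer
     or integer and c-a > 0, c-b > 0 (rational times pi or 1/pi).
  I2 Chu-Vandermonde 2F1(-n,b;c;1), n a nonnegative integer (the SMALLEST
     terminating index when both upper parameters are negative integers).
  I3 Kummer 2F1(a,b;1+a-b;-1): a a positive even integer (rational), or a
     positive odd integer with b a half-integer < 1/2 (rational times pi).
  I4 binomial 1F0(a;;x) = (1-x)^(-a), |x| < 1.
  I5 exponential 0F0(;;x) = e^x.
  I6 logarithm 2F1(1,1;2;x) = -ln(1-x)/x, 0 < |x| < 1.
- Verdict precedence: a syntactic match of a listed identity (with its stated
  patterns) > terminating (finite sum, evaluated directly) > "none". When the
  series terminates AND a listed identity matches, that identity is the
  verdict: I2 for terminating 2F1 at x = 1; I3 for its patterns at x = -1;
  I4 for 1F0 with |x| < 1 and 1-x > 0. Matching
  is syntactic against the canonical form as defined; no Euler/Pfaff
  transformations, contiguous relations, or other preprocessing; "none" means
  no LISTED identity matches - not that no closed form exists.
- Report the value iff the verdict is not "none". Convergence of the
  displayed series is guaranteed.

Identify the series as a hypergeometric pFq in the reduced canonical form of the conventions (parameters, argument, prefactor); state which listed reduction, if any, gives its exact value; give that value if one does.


At argument -\frac{5}{6}: a 1F0 with upper {\frac{7}{3}}, lower {-}, scaled by C = -2. Verdict at x = -\frac{5}{6}: the I4 binomial reduction matches (the 1F0 binomial series: exponent -7/3, x = -\frac{5}{6}). Its exact value is \left(-2\right) \cdot \left(\frac{11}{6}\right)^{-\frac{7}{3}}.

Key observation: x = -\frac{5}{6} and k + 2/3 divides numerator and denominator alike; prefactor -2 after cancelling.
Adjacent-term ratio: r(k) = -\frac{5}{6} * (k+\frac{7}{3}) / [(k+1)] - rational in k, leading ratio -\frac{5}{6}; with t_0 = -2, classification follows.


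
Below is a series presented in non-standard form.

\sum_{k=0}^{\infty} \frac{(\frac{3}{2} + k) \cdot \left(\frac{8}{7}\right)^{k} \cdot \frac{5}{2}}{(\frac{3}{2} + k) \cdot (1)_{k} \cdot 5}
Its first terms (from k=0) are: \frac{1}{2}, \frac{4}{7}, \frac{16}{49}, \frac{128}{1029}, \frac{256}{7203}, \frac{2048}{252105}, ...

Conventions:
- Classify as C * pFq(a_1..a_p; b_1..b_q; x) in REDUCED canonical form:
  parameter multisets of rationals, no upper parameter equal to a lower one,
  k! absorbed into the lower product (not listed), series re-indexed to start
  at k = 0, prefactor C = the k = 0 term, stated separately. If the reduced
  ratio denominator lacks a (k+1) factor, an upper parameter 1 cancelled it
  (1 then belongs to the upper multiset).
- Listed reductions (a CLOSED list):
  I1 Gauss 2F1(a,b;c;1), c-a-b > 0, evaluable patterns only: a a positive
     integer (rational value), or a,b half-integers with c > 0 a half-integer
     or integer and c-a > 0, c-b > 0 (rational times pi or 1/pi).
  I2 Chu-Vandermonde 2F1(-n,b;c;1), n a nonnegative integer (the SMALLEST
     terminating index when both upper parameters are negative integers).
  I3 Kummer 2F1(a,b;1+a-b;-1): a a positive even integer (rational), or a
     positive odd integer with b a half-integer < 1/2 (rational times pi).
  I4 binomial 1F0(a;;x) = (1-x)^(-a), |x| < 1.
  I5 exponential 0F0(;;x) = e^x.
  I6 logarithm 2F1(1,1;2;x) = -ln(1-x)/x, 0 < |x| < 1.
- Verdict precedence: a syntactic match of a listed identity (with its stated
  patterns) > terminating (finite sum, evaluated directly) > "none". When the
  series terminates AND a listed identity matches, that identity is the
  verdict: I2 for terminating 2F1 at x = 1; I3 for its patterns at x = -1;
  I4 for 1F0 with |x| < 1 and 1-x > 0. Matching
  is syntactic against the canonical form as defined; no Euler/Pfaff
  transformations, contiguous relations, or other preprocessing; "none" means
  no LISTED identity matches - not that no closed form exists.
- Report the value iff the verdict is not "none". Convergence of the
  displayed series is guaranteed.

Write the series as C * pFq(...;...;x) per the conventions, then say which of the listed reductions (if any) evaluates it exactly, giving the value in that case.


Prefactor \frac{1}{2}, argument \frac{8}{7}: 0F0 with upper {-} over lower {-}. Verdict (x = \frac{8}{7}): the exponential series (I5) applies (the 0F0 exponential series at x = \frac{8}{7}). Its exact value is \frac{1}{2} \cdot e^{\frac{8}{7}}.

Key step: from the first term \frac{1}{2}: the constant factors (C = 1/2) combine into one prefactor.
Term ratio: r(k) = \frac{8}{7} * 1 / [(k+1)] - rational in k, leading ratio \frac{8}{7}; with t_0 = \frac{1}{2}, classification follows.


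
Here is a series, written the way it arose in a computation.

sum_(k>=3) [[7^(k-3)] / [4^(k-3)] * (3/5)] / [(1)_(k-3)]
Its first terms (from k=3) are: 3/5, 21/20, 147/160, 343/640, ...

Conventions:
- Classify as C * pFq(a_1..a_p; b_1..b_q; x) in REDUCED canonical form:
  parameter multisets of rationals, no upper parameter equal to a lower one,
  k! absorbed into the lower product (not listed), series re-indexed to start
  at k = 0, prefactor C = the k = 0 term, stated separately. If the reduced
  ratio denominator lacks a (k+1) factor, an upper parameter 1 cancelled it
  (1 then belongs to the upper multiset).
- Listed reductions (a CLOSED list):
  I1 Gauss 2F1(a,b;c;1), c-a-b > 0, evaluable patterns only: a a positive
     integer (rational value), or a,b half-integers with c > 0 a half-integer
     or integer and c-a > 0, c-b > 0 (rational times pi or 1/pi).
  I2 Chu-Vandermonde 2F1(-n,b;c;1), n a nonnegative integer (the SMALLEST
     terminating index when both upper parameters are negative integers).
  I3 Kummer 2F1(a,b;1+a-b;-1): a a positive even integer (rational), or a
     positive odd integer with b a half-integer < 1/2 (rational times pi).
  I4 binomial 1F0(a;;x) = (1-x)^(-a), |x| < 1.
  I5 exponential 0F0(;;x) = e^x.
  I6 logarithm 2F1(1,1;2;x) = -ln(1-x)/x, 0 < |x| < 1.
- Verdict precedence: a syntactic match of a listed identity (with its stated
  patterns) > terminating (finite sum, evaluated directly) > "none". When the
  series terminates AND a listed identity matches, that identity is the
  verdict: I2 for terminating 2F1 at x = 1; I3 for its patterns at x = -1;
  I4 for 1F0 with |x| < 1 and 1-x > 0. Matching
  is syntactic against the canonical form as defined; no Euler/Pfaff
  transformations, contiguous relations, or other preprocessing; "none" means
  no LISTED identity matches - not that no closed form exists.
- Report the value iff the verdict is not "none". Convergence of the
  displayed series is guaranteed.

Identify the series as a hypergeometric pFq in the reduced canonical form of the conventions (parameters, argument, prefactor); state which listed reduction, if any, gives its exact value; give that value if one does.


This is 3/5 * 0F0(-; -; 7/4) in reduced canonical form. Verdict: exponential (I5) applies (the 0F0 exponential series at x = 7/4). Its exact value is (3/5) * e^(7/4).

Structural cue: t_0 = 3/5 here, and (1)_k (C = 3/5) is k! itself.
Step ratio: r(k) = (7/4) * 1 / [(k+1)] - rational in k, leading ratio (7/4); with t_0 = 3/5, classification follows.


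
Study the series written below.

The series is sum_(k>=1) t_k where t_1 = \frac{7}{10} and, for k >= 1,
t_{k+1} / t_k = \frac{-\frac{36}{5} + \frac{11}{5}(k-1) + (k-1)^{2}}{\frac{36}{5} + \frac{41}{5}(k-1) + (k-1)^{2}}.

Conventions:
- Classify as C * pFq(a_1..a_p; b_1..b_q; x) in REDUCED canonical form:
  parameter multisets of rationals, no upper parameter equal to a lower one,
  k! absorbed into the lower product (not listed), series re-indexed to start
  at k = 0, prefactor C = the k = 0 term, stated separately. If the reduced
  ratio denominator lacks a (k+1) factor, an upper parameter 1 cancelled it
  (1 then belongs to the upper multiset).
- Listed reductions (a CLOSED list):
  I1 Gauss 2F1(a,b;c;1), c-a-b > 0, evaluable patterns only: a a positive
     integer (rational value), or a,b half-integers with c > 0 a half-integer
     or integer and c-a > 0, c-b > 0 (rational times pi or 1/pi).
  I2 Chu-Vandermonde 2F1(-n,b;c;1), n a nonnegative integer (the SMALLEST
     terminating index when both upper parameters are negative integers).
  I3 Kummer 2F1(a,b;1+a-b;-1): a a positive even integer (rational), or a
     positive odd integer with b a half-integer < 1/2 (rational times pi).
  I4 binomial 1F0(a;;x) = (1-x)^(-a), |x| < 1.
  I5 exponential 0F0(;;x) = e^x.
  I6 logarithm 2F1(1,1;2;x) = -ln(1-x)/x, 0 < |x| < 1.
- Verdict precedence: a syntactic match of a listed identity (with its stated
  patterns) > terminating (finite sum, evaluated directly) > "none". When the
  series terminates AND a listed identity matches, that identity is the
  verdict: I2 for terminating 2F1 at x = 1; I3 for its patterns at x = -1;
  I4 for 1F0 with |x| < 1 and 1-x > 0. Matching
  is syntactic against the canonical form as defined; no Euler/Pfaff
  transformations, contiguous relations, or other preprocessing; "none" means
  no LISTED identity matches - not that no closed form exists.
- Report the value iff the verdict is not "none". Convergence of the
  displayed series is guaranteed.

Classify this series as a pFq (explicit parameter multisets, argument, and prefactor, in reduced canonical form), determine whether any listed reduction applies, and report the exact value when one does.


At argument 1: a 2F1 with upper {-\frac{9}{5}, 4}, lower {\frac{36}{5}}, scaled by C = \frac{7}{10}. Verdict at x = 1: Gauss's theorem (I1) matches (x = 1: the Gamma ratio telescopes since c-a-b = 5 > 0 and a = 4 in Z>0). Exact value: \frac{2821}{15625}.

Structural cue: with t_0 = \frac{7}{10}, roots of the ratio polynomials (C = 7/10, x = 1) are the negated parameters.
Ratio: r(k) = 1 * (k-\frac{9}{5}) (k+4) / [(k+\frac{36}{5}) (k+1)] - rational in k. x = 1; t_0 = \frac{7}{10}; negate the roots.


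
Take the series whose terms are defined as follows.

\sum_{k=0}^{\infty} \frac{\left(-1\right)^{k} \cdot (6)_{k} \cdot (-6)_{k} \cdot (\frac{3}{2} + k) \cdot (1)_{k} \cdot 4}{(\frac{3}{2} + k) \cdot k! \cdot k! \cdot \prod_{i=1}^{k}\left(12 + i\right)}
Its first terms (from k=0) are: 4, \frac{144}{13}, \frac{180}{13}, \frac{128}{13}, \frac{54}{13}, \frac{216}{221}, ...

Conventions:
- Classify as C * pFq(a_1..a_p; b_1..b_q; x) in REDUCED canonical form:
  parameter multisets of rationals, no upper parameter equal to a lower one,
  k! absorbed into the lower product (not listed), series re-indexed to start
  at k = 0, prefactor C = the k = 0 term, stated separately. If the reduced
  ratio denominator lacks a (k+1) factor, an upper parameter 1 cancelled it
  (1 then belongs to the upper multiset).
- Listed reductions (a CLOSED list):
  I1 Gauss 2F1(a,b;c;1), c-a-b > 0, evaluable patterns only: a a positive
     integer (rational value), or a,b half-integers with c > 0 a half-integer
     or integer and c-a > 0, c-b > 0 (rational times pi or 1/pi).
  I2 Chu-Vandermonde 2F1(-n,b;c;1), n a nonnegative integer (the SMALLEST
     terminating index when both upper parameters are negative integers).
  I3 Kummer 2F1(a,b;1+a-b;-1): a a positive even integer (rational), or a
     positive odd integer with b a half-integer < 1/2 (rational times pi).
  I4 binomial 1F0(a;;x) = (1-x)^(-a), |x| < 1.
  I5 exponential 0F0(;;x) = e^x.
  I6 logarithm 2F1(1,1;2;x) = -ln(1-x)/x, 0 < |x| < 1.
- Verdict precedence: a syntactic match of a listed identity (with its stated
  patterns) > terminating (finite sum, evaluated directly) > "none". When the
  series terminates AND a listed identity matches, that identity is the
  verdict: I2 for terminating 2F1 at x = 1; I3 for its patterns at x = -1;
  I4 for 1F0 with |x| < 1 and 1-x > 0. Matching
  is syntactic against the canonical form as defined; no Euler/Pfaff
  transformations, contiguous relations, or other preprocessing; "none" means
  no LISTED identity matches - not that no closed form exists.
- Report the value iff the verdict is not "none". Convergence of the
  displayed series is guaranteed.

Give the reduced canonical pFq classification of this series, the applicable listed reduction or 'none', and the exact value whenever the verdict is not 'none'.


With C = 4: the canonical form is 2F1(-6, 6; 13; -1). Verdict: the Kummer evaluation I3 matches (x = -1; c = 13 equals 1+a-b for upper {-6, 6}: listed pattern). Its exact value is 44.

Key observation: from the first term 4: the parameter 1 appears in both the upper and lower lists and cancels (alongside the other common factor).
Term ratio: r(k) = -1 * (k-6) (k+6) / [(k+13) (k+1)] - poly over poly, x = -1 from leading terms; C = 4 at k = 0.


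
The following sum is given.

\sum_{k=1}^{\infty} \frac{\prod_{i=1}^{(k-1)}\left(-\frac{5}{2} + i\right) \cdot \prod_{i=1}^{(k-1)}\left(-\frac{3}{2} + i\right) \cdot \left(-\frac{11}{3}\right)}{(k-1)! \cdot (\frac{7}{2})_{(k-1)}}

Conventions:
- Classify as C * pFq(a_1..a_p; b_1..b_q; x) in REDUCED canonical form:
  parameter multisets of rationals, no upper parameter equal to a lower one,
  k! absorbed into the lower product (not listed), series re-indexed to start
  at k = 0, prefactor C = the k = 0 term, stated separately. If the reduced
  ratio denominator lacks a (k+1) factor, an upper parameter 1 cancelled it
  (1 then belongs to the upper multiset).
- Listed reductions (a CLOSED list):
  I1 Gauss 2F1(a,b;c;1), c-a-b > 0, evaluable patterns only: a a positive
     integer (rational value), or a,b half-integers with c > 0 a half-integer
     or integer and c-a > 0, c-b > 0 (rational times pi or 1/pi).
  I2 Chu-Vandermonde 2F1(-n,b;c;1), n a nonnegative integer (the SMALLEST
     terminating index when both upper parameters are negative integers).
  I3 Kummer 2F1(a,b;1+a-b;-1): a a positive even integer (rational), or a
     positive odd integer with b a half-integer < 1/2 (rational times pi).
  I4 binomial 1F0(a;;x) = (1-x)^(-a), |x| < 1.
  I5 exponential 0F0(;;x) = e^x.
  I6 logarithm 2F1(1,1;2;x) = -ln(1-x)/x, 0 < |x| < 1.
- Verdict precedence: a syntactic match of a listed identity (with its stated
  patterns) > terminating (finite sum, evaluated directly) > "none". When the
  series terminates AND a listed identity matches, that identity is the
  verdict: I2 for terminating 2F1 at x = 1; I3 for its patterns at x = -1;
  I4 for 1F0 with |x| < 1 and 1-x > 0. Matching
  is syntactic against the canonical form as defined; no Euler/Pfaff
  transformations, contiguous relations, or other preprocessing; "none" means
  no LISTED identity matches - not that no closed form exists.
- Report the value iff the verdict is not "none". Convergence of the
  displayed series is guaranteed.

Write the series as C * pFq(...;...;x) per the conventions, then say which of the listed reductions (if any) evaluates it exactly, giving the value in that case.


This is -\frac{11}{3} * 2F1(-\frac{3}{2}, -\frac{1}{2}; \frac{7}{2}; 1) in reduced canonical form. Verdict (x = 1): Gauss (I1, half-integer pattern) applies (x = 1; upper {-\frac{3}{2}, -\frac{1}{2}} half-integers, c = \frac{7}{2} in the evaluable pattern). Its exact value is \left(-\frac{5775}{4096}\right) \cdot \pi.

Structural cue: x = 1 and the running product (C = -11/3) telescopes to a rising factorial.
Ratio: r(k) = 1 * (k-\frac{3}{2}) (k-\frac{1}{2}) / [(k+\frac{7}{2}) (k+1)] - rational; roots negated = parameters, x = 1, C = -\frac{11}{3}.


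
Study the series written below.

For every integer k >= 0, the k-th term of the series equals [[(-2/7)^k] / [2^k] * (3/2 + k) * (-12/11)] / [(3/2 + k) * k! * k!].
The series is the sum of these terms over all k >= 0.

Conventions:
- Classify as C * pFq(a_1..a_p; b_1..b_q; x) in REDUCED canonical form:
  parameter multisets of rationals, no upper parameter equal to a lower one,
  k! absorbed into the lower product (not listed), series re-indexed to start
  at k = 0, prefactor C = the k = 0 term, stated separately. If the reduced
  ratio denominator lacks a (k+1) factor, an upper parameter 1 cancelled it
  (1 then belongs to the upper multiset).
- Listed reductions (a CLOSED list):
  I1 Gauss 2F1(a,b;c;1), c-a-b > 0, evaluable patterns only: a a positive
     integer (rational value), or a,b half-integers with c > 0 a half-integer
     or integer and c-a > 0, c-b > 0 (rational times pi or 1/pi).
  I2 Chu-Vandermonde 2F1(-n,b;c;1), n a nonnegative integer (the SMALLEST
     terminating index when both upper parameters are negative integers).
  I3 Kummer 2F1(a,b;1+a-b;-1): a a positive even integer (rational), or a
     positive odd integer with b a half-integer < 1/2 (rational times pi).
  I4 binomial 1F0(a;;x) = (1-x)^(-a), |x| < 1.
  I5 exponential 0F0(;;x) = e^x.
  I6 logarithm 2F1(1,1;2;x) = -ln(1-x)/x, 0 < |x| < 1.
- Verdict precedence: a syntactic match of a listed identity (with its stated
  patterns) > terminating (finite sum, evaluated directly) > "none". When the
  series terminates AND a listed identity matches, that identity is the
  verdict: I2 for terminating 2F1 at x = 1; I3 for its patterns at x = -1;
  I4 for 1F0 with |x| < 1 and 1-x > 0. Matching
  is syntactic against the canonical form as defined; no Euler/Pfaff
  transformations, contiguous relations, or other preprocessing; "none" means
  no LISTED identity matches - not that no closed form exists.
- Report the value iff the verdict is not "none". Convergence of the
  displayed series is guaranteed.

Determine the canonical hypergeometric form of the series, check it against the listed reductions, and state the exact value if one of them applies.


Prefactor -12/11, argument -1/7: 0F1 with upper {-} over lower {1}. Verdict: none - at argument -1/7 the multisets {-} ; {1} match no listed identity.

Key observation: t_0 = -12/11 here, and the denominator's factorial ratio (prefactor -12/11) is a lower Pochhammer.
Consecutive-term ratio: r(k) = (-1/7) * 1 / [(k+1) (k+1)] - poly over poly, x = (-1/7) from leading terms; C = -12/11 at k = 0.


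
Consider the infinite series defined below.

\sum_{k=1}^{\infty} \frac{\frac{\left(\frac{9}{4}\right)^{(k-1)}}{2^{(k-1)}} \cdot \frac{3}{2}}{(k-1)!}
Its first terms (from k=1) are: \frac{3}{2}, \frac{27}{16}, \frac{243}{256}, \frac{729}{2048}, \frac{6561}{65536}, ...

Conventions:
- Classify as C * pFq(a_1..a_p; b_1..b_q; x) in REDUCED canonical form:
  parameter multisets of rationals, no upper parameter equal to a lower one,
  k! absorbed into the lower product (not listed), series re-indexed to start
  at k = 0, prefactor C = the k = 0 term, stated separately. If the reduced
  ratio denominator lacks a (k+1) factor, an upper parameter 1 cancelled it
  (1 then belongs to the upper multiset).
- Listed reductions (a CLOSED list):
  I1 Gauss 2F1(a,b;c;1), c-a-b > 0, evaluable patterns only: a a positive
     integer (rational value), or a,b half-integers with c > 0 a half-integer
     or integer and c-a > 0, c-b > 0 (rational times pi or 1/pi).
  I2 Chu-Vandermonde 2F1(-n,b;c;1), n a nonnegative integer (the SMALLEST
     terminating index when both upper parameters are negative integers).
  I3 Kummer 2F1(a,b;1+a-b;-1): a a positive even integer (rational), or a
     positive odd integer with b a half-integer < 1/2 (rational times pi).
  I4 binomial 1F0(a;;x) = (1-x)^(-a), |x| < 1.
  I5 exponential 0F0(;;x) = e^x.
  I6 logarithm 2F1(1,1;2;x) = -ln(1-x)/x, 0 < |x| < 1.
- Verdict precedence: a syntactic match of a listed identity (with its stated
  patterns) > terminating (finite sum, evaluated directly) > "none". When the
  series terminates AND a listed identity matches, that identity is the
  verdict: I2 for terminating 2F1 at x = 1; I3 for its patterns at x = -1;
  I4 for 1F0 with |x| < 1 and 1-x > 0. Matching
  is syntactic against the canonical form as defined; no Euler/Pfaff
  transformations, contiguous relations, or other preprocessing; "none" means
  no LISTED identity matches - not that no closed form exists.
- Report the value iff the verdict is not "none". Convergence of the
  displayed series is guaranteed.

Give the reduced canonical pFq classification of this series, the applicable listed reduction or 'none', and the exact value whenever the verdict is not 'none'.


Prefactor \frac{3}{2}, argument \frac{9}{8}: 0F0 with upper {-} over lower {-}. Verdict: the exponential series (I5) fires (the 0F0 exponential series at x = \frac{9}{8}). Exact value: \frac{3}{2} \cdot e^{\frac{9}{8}}.

Key step: from the first term \frac{3}{2}: the two k-th powers (prefactor 3/2) combine into one argument.
Term ratio: r(k) = \frac{9}{8} * 1 / [(k+1)] - rational; roots negated = parameters, x = \frac{9}{8}, C = \frac{3}{2}.


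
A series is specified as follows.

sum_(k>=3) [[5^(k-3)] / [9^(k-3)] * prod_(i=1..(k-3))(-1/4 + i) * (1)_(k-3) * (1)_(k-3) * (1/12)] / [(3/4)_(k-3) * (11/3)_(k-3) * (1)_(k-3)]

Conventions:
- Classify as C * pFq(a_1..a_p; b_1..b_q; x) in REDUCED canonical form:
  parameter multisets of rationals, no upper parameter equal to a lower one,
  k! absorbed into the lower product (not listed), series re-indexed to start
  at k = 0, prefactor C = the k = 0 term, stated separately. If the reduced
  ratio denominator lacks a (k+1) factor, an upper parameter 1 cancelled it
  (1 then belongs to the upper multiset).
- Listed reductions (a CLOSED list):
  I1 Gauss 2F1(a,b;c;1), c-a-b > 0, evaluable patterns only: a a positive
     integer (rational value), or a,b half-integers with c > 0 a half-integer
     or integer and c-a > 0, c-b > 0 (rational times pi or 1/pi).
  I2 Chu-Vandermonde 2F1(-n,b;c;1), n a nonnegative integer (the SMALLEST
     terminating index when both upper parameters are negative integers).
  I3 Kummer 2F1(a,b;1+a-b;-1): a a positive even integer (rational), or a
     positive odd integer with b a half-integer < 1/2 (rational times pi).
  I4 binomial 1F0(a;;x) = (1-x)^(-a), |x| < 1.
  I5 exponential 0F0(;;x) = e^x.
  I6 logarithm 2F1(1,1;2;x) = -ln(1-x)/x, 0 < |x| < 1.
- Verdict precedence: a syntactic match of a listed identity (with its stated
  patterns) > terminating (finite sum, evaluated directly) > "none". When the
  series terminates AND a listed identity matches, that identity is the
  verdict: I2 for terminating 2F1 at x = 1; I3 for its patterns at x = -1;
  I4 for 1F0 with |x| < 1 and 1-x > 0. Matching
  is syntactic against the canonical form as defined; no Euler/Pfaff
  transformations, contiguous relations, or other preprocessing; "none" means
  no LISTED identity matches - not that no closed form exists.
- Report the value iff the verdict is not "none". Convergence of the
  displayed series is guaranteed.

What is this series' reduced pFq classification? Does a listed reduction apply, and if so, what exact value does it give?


Key step: t_0 = 1/12 here, and the two geometric factors (C = 1/12) combine into one argument.
Adjacent-term ratio: r(k) = (5/9) * (k+1) (k+1) / [(k+11/3) (k+1)] ; factor over Q: parameters, x = (5/9), and C = 1/12.

With C = 1/12: the canonical form is 2F1(1, 1; 11/3; 5/9). Verdict: none. A 2F1 with upper {1, 1} fits none of I1-I6 at x = 5/9; the sum runs forever.


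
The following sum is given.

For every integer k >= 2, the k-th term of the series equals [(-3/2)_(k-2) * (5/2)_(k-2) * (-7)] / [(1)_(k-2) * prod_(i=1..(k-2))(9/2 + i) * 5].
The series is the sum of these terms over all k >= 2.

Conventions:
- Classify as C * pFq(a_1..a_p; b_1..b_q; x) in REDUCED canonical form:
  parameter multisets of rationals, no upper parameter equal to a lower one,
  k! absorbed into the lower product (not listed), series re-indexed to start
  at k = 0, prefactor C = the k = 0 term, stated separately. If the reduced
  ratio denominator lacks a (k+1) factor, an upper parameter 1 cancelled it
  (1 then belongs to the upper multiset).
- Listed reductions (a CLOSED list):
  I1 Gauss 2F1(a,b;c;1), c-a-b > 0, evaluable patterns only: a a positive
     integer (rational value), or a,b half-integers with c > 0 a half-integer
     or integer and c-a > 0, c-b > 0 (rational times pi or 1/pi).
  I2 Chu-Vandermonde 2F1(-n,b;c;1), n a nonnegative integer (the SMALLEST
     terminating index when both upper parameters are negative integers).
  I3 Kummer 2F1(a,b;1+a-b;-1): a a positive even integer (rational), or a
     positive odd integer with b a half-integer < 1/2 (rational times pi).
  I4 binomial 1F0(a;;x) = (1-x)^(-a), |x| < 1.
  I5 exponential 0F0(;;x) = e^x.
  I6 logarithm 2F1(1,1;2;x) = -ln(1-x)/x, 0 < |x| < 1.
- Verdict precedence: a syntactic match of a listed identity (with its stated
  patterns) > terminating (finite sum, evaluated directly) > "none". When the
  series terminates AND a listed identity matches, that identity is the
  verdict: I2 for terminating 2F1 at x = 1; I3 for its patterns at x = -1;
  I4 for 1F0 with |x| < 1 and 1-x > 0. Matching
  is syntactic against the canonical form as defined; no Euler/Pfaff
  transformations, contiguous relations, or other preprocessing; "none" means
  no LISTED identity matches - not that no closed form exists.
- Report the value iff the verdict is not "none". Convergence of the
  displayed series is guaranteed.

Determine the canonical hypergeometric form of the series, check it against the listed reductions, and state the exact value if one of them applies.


Prefactor -7/5, argument 1: 2F1 with upper {-3/2, 5/2} over lower {11/2}. Verdict (x = 1): Gauss's theorem I1 (half-integer case) applies (x = 1; upper {-3/2, 5/2} half-integers, c = 11/2 in the evaluable pattern). Its exact value is (-3087/16384) * pi.

Key step: with t_0 = -7/5, the lower running product (C = -7/5, x = 1) is a rising factorial.
Step ratio: r(k) = 1 * (k-3/2) (k+5/2) / [(k+11/2) (k+1)] - rational in k. x = 1; t_0 = -7/5; negate the roots.


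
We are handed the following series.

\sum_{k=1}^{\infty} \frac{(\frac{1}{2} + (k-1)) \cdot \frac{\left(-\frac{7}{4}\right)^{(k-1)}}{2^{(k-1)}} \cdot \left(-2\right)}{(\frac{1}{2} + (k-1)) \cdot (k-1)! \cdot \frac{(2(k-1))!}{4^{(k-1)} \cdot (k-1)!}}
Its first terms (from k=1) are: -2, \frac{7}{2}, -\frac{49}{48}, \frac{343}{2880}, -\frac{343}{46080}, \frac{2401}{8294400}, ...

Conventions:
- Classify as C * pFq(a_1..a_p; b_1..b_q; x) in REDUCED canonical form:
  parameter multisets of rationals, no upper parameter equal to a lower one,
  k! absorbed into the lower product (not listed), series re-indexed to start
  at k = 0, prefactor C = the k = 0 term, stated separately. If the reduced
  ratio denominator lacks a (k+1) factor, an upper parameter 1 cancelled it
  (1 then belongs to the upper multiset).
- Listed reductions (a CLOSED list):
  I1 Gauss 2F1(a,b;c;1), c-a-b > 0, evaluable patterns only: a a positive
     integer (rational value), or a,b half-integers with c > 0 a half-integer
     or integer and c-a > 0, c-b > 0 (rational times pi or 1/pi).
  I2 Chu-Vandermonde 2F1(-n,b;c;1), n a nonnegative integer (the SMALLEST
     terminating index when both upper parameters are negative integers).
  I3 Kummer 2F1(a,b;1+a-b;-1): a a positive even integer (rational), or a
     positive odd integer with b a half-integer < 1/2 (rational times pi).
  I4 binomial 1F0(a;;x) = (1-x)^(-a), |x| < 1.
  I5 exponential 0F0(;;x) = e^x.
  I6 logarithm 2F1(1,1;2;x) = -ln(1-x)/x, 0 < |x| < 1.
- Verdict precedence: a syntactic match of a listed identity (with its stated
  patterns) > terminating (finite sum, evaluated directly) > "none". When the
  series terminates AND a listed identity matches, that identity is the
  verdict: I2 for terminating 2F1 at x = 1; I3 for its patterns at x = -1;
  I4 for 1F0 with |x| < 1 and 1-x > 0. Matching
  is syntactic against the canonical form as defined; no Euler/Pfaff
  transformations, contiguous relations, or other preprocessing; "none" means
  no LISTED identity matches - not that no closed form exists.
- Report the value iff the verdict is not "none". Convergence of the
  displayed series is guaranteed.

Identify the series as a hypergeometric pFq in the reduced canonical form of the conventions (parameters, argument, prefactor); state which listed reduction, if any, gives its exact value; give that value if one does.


Reduced: x = -\frac{7}{8}, 0F1, upper = {-}, lower = {\frac{1}{2}}, C = -2. Verdict: none (x = -\frac{7}{8}): each listed identity misses the multisets {-} ; {\frac{1}{2}}.

The tell: from the first term -2: the lower (2k)!/(4^k k!) block (C = -2) is (1/2)_k.
Consecutive-term ratio: r(k) = -\frac{7}{8} * 1 / [(k+\frac{1}{2}) (k+1)] - poly over poly, x = -\frac{7}{8} from leading terms; C = -2 at k = 0.


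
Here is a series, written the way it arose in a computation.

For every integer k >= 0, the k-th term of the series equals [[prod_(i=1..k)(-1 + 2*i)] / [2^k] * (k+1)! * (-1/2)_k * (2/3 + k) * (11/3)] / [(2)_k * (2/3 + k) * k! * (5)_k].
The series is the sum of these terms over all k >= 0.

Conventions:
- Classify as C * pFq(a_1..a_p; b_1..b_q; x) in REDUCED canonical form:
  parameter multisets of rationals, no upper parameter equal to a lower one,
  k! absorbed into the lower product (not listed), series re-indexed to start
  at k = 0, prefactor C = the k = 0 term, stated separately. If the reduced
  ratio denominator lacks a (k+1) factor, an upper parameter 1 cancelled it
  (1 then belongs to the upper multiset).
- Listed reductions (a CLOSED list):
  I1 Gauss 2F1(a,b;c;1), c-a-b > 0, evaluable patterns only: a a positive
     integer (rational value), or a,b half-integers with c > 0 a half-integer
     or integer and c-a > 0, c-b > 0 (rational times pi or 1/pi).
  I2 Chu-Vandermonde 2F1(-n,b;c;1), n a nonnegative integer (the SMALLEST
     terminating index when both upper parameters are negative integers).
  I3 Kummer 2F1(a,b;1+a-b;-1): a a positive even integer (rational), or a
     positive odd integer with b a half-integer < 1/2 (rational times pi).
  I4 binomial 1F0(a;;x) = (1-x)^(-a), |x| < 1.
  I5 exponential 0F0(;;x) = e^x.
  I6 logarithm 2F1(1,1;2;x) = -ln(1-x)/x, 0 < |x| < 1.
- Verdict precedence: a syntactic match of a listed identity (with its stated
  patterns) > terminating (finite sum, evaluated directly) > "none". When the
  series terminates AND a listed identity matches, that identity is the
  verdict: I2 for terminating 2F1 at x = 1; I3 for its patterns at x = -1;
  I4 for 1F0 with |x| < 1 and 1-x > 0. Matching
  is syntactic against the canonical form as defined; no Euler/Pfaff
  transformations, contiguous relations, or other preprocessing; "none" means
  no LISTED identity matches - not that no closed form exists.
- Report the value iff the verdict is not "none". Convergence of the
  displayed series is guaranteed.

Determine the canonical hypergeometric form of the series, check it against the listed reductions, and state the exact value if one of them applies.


x = 1 here; the reduced form reads 2F1, upper {-1/2, 1/2}, lower {5}, C = 11/3. Verdict: the half-integer Gauss pattern (I1) fires (x = 1; upper {-1/2, 1/2} half-integers, c = 5 in the evaluable pattern). Its exact value is (360448/33075) / pi.

Structural cue: with t_0 = 11/3, the odd product 1*3*...*(2k-1) (C = 11/3, x = 1) is 2^k (1/2)_k.
Step ratio: r(k) = 1 * (k-1/2) (k+1/2) / [(k+5) (k+1)] - poly over poly, x = 1 from leading terms; C = 11/3 at k = 0.


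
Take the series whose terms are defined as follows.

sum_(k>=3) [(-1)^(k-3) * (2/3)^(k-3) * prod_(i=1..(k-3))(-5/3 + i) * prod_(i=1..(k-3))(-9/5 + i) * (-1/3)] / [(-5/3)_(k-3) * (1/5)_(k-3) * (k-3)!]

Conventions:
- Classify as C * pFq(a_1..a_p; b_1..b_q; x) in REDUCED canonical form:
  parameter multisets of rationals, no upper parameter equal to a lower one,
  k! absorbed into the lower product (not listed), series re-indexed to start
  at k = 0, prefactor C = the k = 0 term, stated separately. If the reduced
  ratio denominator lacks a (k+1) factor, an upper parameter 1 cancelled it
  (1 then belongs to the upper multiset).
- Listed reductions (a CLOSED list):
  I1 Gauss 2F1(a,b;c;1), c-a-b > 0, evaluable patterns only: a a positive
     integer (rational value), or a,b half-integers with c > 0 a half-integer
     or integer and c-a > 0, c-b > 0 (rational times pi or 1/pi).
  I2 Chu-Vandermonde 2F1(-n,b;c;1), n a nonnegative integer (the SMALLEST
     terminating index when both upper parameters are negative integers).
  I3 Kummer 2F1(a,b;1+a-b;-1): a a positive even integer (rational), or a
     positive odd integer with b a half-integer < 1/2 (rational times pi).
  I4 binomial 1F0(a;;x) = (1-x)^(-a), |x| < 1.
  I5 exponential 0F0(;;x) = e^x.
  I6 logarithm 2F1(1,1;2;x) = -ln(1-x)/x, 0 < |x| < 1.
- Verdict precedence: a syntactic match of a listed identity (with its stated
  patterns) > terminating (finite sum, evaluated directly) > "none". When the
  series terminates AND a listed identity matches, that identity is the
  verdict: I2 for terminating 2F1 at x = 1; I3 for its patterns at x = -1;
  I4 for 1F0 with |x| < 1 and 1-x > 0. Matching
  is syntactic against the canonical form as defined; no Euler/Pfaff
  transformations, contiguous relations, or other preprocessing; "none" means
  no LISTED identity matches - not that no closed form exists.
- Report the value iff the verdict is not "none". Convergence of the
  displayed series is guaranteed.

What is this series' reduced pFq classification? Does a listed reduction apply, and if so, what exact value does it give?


This is -1/3 * 2F2(-4/5, -2/3; -5/3, 1/5; -2/3) in reduced canonical form. Verdict: none. A 2F2 with upper {-4/5, -2/3} fits none of I1-I6 at x = -2/3; the sum runs forever.

Key step: from the first term -1/3: the (-1)^k factor (C = -1/3, x = -2/3) folds into the argument's sign.
Consecutive-term ratio: r(k) = (-2/3) * (k-4/5) (k-2/3) / [(k-5/3) (k+1/5) (k+1)] - rational in k. x = (-2/3); t_0 = -1/3; negate the roots.


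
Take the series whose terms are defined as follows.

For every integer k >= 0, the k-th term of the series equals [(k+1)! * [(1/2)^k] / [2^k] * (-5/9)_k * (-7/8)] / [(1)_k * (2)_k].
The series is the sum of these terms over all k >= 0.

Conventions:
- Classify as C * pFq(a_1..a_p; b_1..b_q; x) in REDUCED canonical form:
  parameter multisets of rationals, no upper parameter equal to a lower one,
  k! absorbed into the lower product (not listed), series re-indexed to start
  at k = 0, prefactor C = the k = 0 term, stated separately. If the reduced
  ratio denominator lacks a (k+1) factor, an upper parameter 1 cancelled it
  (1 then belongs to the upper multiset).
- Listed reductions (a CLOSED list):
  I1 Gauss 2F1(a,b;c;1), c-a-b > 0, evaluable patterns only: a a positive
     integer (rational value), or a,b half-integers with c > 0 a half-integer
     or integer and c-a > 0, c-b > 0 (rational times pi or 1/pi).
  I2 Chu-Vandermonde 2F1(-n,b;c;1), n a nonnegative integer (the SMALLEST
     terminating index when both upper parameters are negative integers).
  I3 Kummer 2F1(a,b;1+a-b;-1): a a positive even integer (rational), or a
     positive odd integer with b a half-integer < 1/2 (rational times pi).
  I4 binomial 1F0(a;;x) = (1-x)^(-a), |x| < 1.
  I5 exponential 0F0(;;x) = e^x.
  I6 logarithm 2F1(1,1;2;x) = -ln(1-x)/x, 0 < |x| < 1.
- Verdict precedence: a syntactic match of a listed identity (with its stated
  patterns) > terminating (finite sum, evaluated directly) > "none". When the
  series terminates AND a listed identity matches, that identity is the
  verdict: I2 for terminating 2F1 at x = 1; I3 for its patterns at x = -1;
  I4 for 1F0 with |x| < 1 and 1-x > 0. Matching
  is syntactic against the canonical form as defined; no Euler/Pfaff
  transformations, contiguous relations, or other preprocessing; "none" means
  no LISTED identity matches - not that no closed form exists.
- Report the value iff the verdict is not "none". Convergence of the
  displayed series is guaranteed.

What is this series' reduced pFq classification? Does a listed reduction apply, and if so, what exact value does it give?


The series (x = 1/4) is 1F0: upper {-5/9}, lower {-}, prefactor -7/8. Verdict: the I4 binomial reduction applies (the 1F0 binomial series: exponent 5/9, x = 1/4). Its exact value is (-7/8) * (3/4)^(5/9).

Key observation: with t_0 = -7/8, the factorial ratio (C = -7/8, x = 1/4) (k+a-1)!/(a-1)! is a rising factorial (a)_k.
Adjacent-term ratio: r(k) = (1/4) * (k-5/9) / [(k+1)] - rational; roots negated = parameters, x = (1/4), C = -7/8.


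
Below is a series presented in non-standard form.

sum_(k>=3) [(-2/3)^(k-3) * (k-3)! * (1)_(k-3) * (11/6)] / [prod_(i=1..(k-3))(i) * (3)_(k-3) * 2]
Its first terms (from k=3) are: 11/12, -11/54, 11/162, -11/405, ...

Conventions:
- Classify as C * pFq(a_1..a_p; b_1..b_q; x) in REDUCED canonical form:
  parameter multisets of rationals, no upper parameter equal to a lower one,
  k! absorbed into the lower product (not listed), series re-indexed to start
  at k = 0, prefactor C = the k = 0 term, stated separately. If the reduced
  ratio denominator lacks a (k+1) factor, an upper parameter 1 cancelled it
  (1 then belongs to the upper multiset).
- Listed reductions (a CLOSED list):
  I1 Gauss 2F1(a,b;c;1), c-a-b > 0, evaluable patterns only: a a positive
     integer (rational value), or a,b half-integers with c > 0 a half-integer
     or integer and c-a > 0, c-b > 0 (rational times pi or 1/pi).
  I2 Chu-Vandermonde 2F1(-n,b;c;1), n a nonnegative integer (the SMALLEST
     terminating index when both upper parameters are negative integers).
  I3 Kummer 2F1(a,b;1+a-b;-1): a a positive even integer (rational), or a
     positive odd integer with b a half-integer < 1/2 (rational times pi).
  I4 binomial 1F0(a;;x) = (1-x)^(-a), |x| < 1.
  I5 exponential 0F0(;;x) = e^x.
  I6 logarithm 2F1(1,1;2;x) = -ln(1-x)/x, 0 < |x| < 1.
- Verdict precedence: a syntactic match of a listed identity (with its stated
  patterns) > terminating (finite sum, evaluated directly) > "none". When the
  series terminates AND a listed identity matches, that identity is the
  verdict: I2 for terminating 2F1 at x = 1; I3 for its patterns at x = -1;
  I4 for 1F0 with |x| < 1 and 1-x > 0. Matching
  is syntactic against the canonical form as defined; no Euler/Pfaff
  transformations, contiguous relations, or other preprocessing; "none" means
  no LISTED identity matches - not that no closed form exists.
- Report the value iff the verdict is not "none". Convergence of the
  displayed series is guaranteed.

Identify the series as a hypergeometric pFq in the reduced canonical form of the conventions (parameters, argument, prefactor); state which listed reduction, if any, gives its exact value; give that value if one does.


This is 11/12 * 2F1(1, 1; 3; -2/3) in reduced canonical form. Verdict: none. Every listed pattern misses the 2F1 form at -2/3, upper {1, 1}.

First insight: x = (-2/3) and the constant factors (C = 11/12) combine into one prefactor.
Step ratio: r(k) = (-2/3) * (k+1) (k+1) / [(k+3) (k+1)] - rational in k. x = (-2/3); t_0 = 11/12; negate the roots.


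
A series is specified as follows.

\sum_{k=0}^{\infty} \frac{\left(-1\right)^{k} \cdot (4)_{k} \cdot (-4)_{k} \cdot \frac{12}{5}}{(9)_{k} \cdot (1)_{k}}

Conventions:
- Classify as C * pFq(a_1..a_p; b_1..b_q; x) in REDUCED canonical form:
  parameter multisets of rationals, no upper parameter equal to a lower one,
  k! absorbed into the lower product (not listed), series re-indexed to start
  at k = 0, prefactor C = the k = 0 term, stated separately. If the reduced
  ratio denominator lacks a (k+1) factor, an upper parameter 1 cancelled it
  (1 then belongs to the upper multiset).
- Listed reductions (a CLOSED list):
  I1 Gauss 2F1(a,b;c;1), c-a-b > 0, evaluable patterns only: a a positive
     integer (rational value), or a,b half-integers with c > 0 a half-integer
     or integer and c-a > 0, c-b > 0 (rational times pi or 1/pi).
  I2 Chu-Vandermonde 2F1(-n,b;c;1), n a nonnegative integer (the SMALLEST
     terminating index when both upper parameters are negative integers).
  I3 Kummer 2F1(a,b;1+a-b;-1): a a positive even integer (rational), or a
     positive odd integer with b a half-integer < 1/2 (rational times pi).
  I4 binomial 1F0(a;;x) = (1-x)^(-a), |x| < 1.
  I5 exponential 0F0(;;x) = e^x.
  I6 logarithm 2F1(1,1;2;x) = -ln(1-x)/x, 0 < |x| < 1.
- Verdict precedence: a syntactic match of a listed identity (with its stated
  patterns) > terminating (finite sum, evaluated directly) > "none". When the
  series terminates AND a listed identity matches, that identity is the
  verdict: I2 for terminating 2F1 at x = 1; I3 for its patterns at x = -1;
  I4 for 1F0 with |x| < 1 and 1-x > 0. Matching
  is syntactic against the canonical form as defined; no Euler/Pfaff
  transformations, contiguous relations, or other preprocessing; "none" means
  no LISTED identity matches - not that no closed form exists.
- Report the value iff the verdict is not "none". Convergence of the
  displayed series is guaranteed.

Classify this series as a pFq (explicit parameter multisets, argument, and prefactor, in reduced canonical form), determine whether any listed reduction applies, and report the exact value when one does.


x = -1 here; the reduced form reads 2F1, upper {-4, 4}, lower {9}, C = \frac{12}{5}. Verdict: the Kummer evaluation I3 applies (x = -1; c = 9 equals 1+a-b for upper {-4, 4}: listed pattern). Sum: \frac{56}{5}.

Key observation: t_0 being \frac{12}{5}, (1)_k (C = 12/5, x = -1) is k! itself.
Ratio: r(k) = -1 * (k-4) (k+4) / [(k+9) (k+1)] - rational; roots negated = parameters, x = -1, C = \frac{12}{5}.
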